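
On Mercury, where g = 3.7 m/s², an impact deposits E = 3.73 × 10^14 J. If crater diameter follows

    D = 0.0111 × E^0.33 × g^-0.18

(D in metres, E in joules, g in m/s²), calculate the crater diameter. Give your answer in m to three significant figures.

E^0.33 = (3.73 × 10^14)^0.33 = 6.437 × 10^4
g^-0.18 = 3.7^-0.18 = 0.7902
D = 0.0111 × 6.437 × 10^4 × 0.7902 = 564.6 m

D ≈ 565 m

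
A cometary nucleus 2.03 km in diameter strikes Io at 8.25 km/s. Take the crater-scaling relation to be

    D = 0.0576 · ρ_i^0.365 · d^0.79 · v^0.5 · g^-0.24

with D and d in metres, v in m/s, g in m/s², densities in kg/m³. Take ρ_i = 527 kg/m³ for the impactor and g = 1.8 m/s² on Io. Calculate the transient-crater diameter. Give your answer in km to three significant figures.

D ≈ 18.4 km

In SI units: d = 2030 m, v = 8250 m/s.
ρ_i^0.365 = 527^0.365 = 9.851
d^0.79 = 2030^0.79 = 410.1
v^0.5 = 8250^0.5 = 90.83
g^-0.24 = 1.8^-0.24 = 0.8684
D = 0.0576 × 9.851 × 410.1 × 90.83 × 0.8684 = 18354 m
   = 18.35 km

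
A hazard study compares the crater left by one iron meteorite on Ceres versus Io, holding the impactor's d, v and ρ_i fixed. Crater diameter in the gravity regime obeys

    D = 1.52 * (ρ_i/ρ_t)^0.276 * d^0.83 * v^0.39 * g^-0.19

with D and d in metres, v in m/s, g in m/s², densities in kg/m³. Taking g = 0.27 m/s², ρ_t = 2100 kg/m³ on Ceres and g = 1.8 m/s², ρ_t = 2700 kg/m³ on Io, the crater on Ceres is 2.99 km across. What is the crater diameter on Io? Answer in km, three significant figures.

D ≈ 1.95 km

The impactor-only factors (d, v, ρ_i) cancel in the ratio, leaving D_Io/D_Ceres = (g_Io/g_Ceres)^-0.19 · (ρ_t,Ceres/ρ_t,Io)^0.276.
(1.8/0.27)^-0.19 = 6.667^-0.19 = 0.6974
(2100/2700)^0.276 = 0.7778^0.276 = 0.9330
Ratio = 0.6974 × 0.9330 = 0.6507
D_Io = 0.6507 × 2.99 km = 1.95 km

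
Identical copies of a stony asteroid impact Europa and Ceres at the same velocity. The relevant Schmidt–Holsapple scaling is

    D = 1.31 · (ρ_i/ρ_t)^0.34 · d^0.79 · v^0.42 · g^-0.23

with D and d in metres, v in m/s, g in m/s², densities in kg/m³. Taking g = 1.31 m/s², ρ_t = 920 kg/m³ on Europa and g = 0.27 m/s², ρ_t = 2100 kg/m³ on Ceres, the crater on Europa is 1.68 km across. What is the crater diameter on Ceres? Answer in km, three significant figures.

D ≈ 1.82 km

The impactor-only factors (d, v, ρ_i) cancel in the ratio, leaving D_Ceres/D_Europa = (g_Ceres/g_Europa)^-0.23 · (ρ_t,Europa/ρ_t,Ceres)^0.34.
(0.27/1.31)^-0.23 = 0.2061^-0.23 = 1.438
(920/2100)^0.34 = 0.4381^0.34 = 0.7553
Ratio = 1.438 × 0.7553 = 1.086
D_Ceres = 1.086 × 1.68 km = 1.82 km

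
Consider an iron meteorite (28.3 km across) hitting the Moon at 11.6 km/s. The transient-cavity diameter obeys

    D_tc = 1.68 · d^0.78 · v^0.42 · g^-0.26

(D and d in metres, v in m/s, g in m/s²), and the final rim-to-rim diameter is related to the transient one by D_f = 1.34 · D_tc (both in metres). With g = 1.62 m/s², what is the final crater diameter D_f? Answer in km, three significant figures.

In SI: d = 28300 m, v = 11600 m/s.
d^0.78 = 28300^0.78 = 2968
v^0.42 = 11600^0.42 = 50.94
g^-0.26 = 1.62^-0.26 = 0.8821
D_tc = 1.68 × 2968 × 50.94 × 0.8821 = 2.241 × 10^5 m
D_f = 1.34 × 2.241 × 10^5 = 3.003 × 10^5 m
     = 300.3 km

D_f ≈ 300 km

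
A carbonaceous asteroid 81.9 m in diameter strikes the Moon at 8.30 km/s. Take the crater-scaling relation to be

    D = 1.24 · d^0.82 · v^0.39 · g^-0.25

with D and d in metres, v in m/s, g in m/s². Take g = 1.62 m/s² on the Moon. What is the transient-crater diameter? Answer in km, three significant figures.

In SI units: v = 8300 m/s.
d^0.82 = 81.9^0.82 = 37.06
v^0.39 = 8300^0.39 = 33.76
g^-0.25 = 1.62^-0.25 = 0.8864
D = 1.24 × 37.06 × 33.76 × 0.8864 = 1375 m
   = 1.375 km

D ≈ 1.38 km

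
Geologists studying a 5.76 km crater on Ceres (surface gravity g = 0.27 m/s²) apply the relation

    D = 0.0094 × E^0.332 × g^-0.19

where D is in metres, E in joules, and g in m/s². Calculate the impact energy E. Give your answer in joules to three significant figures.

E ≈ 1.28 × 10^17 J

Rearranging: E = [D / (0.0094 · g^-0.19)]^(1/0.332).
D = 5760 m.
g^-0.19 = 0.27^-0.19 = 1.282
D / (0.0094 × 1.282) = 5760 / (0.01205) = 4.780 × 10^5
E = (4.780 × 10^5)^3.012 = 1.278 × 10^17 J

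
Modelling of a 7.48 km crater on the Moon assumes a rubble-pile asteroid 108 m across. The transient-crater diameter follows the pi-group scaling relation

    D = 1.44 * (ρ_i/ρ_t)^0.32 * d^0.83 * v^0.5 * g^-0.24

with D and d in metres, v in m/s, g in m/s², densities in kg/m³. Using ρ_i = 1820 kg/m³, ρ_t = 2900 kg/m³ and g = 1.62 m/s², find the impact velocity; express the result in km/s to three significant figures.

Rearranging for v: v = [D / (1.44 · (1820/2900)^0.32 · 108^0.83 · 1.62^-0.24)]^(1/0.5).
D = 7480 m.
(1820/2900)^0.32 = 0.8615
108^0.83 = 48.72
1.62^-0.24 = 0.8907
Denominator = 1.44 × 0.8615 × 48.72 × 0.8907 = 53.83
D / 53.83 = 7480 / 53.83 = 139.0
v = 139.0^(1/0.5) = 139.0^2 = 19321 m/s

v ≈ 19.3 km/s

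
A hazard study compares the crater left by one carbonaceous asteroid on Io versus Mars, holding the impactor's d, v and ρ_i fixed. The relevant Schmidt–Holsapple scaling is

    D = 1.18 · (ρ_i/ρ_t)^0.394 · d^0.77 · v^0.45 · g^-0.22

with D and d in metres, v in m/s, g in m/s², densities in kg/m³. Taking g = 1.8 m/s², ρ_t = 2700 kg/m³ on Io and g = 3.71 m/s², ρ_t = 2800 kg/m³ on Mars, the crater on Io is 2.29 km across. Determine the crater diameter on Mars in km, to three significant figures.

D ≈ 1.93 km

The impactor-only factors (d, v, ρ_i) cancel in the ratio, leaving D_Mars/D_Io = (g_Mars/g_Io)^-0.22 · (ρ_t,Io/ρ_t,Mars)^0.394.
(3.71/1.8)^-0.22 = 2.061^-0.22 = 0.8529
(2700/2800)^0.394 = 0.9643^0.394 = 0.9858
Ratio = 0.8529 × 0.9858 = 0.8408
D_Mars = 0.8408 × 2.29 km = 1.93 km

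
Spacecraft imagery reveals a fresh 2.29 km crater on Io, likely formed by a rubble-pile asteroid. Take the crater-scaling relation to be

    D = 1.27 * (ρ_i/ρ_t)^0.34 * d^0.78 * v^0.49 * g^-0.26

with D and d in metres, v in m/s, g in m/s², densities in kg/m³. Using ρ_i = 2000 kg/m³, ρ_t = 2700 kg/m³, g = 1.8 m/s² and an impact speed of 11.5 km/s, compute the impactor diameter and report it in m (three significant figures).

Rearranging for d: d = [D / (1.27 · (2000/2700)^0.34 · 11500^0.49 · 1.8^-0.26)]^(1/0.78).
D = 2290 m.
(2000/2700)^0.34 = 0.9030
11500^0.49 = 97.67
1.8^-0.26 = 0.8583
Denominator = 1.27 × 0.9030 × 97.67 × 0.8583 = 96.14
D / 96.14 = 2290 / 96.14 = 23.82
d = 23.82^(1/0.78) = 23.82^1.2821 = 58.26 m

d ≈ 58.3 m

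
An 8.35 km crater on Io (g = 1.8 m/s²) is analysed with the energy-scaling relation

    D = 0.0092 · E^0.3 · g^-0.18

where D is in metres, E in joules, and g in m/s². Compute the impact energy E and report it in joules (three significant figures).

Rearranging: E = [D / (0.0092 · g^-0.18)]^(1/0.3).
D = 8350 m.
g^-0.18 = 1.8^-0.18 = 0.8996
D / (0.0092 × 0.8996) = 8350 / (8.276 × 10^-3) = 1.009 × 10^6
E = (1.009 × 10^6)^3.3333 = 1.030 × 10^20 J

E ≈ 1.03 × 10^20 J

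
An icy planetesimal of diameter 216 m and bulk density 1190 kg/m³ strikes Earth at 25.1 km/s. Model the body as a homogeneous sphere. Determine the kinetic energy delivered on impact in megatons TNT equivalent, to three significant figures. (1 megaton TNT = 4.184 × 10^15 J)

E ≈ 473 Mt TNT

v = 25100 m/s.
Mass m = (π/6) ρ d³ = (π/6) × 1190 × (216)³ = 6.279 × 10^9 kg
E = ½ m v² = 0.5 × 6.279 × 10^9 × (25100)² = 1.978 × 10^18 J
   = 1.978 × 10^18 / 4.184×10^15 = 472.8 Mt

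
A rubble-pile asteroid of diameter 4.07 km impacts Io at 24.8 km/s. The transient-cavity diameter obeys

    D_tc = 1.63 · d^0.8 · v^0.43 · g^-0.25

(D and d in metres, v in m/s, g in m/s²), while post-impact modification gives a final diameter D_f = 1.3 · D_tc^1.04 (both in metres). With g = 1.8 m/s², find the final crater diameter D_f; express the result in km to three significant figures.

In SI: d = 4070 m, v = 24800 m/s.
d^0.8 = 4070^0.8 = 772.1
v^0.43 = 24800^0.43 = 77.56
g^-0.25 = 1.8^-0.25 = 0.8633
D_tc = 1.63 × 772.1 × 77.56 × 0.8633 = 84270 m
D_f = 1.3 × (84270)^1.04 = 1.724 × 10^5 m
     = 172.4 km

D_f ≈ 172 km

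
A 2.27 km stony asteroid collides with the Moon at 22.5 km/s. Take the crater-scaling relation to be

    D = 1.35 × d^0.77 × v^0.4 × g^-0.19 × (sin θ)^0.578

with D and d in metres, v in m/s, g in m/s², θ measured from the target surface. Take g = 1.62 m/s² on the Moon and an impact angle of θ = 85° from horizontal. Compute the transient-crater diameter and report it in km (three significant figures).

In SI units: d = 2270 m, v = 22500 m/s.
d^0.77 = 2270^0.77 = 383.8
v^0.4 = 22500^0.4 = 55.06
g^-0.19 = 1.62^-0.19 = 0.9124
(sin 85°)^0.578 = 0.9962^0.578 = 0.9978
D = 1.35 × 383.8 × 55.06 × 0.9124 × 0.9978 = 25972 m
   = 25.97 km

D ≈ 26.0 km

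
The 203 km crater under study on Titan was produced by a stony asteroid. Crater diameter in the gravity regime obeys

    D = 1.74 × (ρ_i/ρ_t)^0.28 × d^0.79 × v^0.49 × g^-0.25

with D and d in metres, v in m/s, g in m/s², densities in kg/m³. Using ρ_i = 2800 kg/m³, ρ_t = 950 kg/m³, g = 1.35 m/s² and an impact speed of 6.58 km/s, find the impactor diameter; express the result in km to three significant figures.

Rearranging for d: d = [D / (1.74 · (2800/950)^0.28 · 6580^0.49 · 1.35^-0.25)]^(1/0.79).
D = 203000 m.
(2800/950)^0.28 = 1.353
6580^0.49 = 74.29
1.35^-0.25 = 0.9277
Denominator = 1.74 × 1.353 × 74.29 × 0.9277 = 162.3
D / 162.3 = 203000 / 162.3 = 1251
d = 1251^(1/0.79) = 1251^1.2658 = 8327 m

d ≈ 8.33 km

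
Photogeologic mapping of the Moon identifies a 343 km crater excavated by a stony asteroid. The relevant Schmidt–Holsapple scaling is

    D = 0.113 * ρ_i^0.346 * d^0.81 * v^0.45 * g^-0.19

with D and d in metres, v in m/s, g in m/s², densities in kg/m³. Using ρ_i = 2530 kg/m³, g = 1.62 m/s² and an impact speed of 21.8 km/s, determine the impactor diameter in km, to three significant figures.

d ≈ 15.4 km

Rearranging for d: d = [D / (0.113 · 2530^0.346 · 21800^0.45 · 1.62^-0.19)]^(1/0.81).
D = 343000 m.
2530^0.346 = 15.05
21800^0.45 = 89.60
1.62^-0.19 = 0.9124
Denominator = 0.113 × 15.05 × 89.60 × 0.9124 = 139.0
D / 139.0 = 343000 / 139.0 = 2468
d = 2468^(1/0.81) = 2468^1.2346 = 15424 m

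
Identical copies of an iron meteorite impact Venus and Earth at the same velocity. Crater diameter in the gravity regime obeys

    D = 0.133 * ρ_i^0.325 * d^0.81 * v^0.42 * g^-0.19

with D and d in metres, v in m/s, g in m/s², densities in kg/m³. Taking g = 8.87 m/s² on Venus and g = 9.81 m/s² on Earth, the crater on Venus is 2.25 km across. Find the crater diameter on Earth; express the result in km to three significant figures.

D ≈ 2.21 km

All impactor-dependent factors cancel in the ratio, leaving D_Earth/D_Venus = (g_Earth/g_Venus)^-0.19.
(9.81/8.87)^-0.19 = 1.106^-0.19 = 0.9810
D_Earth = 0.9810 × 2.25 km = 2.21 km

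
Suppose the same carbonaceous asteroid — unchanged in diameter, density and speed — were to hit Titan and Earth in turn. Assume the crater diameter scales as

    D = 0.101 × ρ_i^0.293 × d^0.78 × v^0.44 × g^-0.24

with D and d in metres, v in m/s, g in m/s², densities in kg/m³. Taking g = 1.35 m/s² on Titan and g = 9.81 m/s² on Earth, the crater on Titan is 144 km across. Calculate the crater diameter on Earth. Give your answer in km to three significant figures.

All impactor-dependent factors cancel in the ratio, leaving D_Earth/D_Titan = (g_Earth/g_Titan)^-0.24.
(9.81/1.35)^-0.24 = 7.267^-0.24 = 0.6213
D_Earth = 0.6213 × 144 km = 89.5 km

D ≈ 89.5 km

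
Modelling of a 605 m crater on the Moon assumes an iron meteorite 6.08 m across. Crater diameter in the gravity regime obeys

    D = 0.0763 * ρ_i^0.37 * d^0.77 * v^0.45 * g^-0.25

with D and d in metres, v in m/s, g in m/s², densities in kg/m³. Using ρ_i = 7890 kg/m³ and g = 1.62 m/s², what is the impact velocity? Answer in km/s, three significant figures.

Rearranging for v: v = [D / (0.0763 · 7890^0.37 · 6.08^0.77 · 1.62^-0.25)]^(1/0.45).
7890^0.37 = 27.66
6.08^0.77 = 4.014
1.62^-0.25 = 0.8864
Denominator = 0.0763 × 27.66 × 4.014 × 0.8864 = 7.509
D / 7.509 = 605 / 7.509 = 80.57
v = 80.57^(1/0.45) = 80.57^2.2222 = 17215 m/s

v ≈ 17.2 km/s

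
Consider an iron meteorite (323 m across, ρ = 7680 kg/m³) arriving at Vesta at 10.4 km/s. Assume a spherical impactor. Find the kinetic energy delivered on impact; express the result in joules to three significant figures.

v = 10400 m/s.
Mass m = (π/6) ρ d³ = (π/6) × 7680 × (323)³ = 1.355 × 10^11 kg
E = ½ m v² = 0.5 × 1.355 × 10^11 × (10400)² = 7.328 × 10^18 J

E ≈ 7.33 × 10^18 J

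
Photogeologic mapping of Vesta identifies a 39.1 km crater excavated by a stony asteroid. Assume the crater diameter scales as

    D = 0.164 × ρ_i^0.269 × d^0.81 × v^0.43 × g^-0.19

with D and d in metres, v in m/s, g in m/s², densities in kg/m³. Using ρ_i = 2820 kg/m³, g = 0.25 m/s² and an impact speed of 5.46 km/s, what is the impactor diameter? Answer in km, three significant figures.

Rearranging for d: d = [D / (0.164 · 2820^0.269 · 5460^0.43 · 0.25^-0.19)]^(1/0.81).
D = 39100 m.
2820^0.269 = 8.475
5460^0.43 = 40.46
0.25^-0.19 = 1.301
Denominator = 0.164 × 8.475 × 40.46 × 1.301 = 73.16
D / 73.16 = 39100 / 73.16 = 534.4
d = 534.4^(1/0.81) = 534.4^1.2346 = 2333 m

d ≈ 2.33 km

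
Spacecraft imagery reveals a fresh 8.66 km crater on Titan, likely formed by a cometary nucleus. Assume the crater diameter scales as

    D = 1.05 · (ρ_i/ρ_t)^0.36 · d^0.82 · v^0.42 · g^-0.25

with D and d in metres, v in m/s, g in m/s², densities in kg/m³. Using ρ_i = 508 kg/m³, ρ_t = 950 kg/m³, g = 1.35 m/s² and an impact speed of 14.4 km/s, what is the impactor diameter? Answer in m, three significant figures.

d ≈ 639 m

Rearranging for d: d = [D / (1.05 · (508/950)^0.36 · 14400^0.42 · 1.35^-0.25)]^(1/0.82).
D = 8660 m.
(508/950)^0.36 = 0.7982
14400^0.42 = 55.78
1.35^-0.25 = 0.9277
Denominator = 1.05 × 0.7982 × 55.78 × 0.9277 = 43.37
D / 43.37 = 8660 / 43.37 = 199.7
d = 199.7^(1/0.82) = 199.7^1.2195 = 638.7 m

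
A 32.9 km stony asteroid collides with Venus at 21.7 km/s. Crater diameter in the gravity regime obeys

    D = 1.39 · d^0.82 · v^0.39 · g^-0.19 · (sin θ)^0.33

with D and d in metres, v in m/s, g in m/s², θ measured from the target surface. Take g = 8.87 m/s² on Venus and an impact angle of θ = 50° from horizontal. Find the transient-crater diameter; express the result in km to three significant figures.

D ≈ 209 km

In SI units: d = 32900 m, v = 21700 m/s.
d^0.82 = 32900^0.82 = 5059
v^0.39 = 21700^0.39 = 49.12
g^-0.19 = 8.87^-0.19 = 0.6605
(sin 50°)^0.33 = 0.7660^0.33 = 0.9158
D = 1.39 × 5059 × 49.12 × 0.6605 × 0.9158 = 2.089 × 10^5 m
   = 208.9 km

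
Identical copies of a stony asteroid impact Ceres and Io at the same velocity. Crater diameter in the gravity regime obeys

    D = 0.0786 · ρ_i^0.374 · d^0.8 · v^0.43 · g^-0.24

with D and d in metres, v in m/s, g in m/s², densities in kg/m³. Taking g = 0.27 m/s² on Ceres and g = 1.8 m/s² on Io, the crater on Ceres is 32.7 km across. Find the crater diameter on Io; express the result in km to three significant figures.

D ≈ 20.7 km

All impactor-dependent factors cancel in the ratio, leaving D_Io/D_Ceres = (g_Io/g_Ceres)^-0.24.
(1.8/0.27)^-0.24 = 6.667^-0.24 = 0.6342
D_Io = 0.6342 × 32.7 km = 20.7 km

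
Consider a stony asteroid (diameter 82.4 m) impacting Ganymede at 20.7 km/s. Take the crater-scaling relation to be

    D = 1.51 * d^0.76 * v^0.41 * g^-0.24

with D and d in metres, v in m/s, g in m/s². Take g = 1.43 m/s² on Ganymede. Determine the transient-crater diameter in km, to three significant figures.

D ≈ 2.33 km

In SI units: v = 20700 m/s.
d^0.76 = 82.4^0.76 = 28.58
v^0.41 = 20700^0.41 = 58.82
g^-0.24 = 1.43^-0.24 = 0.9177
D = 1.51 × 28.58 × 58.82 × 0.9177 = 2330 m
   = 2.330 km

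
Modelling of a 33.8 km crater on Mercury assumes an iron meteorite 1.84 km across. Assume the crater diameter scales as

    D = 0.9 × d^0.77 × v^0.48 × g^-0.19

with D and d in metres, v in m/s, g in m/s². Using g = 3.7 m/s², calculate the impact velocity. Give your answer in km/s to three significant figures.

Rearranging for v: v = [D / (0.9 · 1840^0.77 · 3.7^-0.19)]^(1/0.48).
D = 33800 m.
1840^0.77 = 326.5
3.7^-0.19 = 0.7799
Denominator = 0.9 × 326.5 × 0.7799 = 229.2
D / 229.2 = 33800 / 229.2 = 147.5
v = 147.5^(1/0.48) = 147.5^2.0833 = 32980 m/s

v ≈ 33.0 km/s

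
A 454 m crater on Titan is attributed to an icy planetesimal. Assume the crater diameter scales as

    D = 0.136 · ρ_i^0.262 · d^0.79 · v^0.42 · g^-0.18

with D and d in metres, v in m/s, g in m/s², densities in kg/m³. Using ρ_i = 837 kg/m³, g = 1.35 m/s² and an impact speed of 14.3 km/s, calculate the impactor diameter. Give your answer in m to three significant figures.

Rearranging for d: d = [D / (0.136 · 837^0.262 · 14300^0.42 · 1.35^-0.18)]^(1/0.79).
837^0.262 = 5.831
14300^0.42 = 55.62
1.35^-0.18 = 0.9474
Denominator = 0.136 × 5.831 × 55.62 × 0.9474 = 41.79
D / 41.79 = 454 / 41.79 = 10.86
d = 10.86^(1/0.79) = 10.86^1.2658 = 20.47 m

d ≈ 20.5 m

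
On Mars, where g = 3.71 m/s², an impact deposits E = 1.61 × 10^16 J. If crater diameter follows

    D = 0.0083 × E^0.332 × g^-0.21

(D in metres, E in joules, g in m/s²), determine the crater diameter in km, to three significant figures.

E^0.332 = (1.61 × 10^16)^0.332 = 2.403 × 10^5
g^-0.21 = 3.71^-0.21 = 0.7593
D = 0.0083 × 2.403 × 10^5 × 0.7593 = 1514 m
   = 1.514 km

D ≈ 1.51 km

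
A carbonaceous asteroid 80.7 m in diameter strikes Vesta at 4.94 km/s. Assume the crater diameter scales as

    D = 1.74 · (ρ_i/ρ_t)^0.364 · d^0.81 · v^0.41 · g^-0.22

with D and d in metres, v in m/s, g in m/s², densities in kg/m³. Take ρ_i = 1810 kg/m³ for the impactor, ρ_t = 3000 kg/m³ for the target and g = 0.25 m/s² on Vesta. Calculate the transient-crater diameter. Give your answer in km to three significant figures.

D ≈ 2.25 km

In SI units: v = 4940 m/s.
(ρ_i/ρ_t)^0.364 = (1810/3000)^0.364 = 0.8320
d^0.81 = 80.7^0.81 = 35.04
v^0.41 = 4940^0.41 = 32.69
g^-0.22 = 0.25^-0.22 = 1.357
D = 1.74 × 0.8320 × 35.04 × 32.69 × 1.357 = 2250 m
   = 2.250 km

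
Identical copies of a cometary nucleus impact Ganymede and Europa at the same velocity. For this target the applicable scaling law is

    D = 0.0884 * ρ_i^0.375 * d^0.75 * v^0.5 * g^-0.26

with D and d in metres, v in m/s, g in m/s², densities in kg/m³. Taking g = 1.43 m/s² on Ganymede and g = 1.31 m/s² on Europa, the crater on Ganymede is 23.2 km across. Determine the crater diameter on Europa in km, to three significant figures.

All impactor-dependent factors cancel in the ratio, leaving D_Europa/D_Ganymede = (g_Europa/g_Ganymede)^-0.26.
(1.31/1.43)^-0.26 = 0.9161^-0.26 = 1.023
D_Europa = 1.023 × 23.2 km = 23.7 km

D ≈ 23.7 km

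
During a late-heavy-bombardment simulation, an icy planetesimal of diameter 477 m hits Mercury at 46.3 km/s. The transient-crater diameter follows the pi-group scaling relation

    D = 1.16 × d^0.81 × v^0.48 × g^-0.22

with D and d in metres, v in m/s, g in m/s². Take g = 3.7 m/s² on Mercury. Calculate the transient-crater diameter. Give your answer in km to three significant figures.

In SI units: v = 46300 m/s.
d^0.81 = 477^0.81 = 147.8
v^0.48 = 46300^0.48 = 173.6
g^-0.22 = 3.7^-0.22 = 0.7499
D = 1.16 × 147.8 × 173.6 × 0.7499 = 22320 m
   = 22.32 km

D ≈ 22.3 km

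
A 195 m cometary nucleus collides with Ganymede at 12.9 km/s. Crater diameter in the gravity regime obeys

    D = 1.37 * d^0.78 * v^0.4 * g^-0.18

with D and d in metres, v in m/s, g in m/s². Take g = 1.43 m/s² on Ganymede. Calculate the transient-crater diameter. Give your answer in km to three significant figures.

In SI units: v = 12900 m/s.
d^0.78 = 195^0.78 = 61.13
v^0.4 = 12900^0.4 = 44.08
g^-0.18 = 1.43^-0.18 = 0.9376
D = 1.37 × 61.13 × 44.08 × 0.9376 = 3461 m
   = 3.461 km

D ≈ 3.46 km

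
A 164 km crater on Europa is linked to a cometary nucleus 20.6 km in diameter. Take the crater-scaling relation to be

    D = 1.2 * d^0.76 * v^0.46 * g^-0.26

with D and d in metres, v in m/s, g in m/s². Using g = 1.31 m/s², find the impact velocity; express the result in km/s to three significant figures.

v ≈ 12.7 km/s

Rearranging for v: v = [D / (1.2 · 20600^0.76 · 1.31^-0.26)]^(1/0.46).
D = 164000 m.
20600^0.76 = 1899
1.31^-0.26 = 0.9322
Denominator = 1.2 × 1899 × 0.9322 = 2124
D / 2124 = 164000 / 2124 = 77.21
v = 77.21^(1/0.46) = 77.21^2.1739 = 12694 m/s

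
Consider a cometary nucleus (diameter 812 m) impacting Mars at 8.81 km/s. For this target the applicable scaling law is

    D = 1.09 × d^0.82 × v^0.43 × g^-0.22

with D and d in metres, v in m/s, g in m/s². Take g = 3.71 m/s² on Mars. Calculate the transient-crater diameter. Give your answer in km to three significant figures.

D ≈ 9.87 km

In SI units: v = 8810 m/s.
d^0.82 = 812^0.82 = 243.1
v^0.43 = 8810^0.43 = 49.70
g^-0.22 = 3.71^-0.22 = 0.7494
D = 1.09 × 243.1 × 49.70 × 0.7494 = 9869 m
   = 9.869 km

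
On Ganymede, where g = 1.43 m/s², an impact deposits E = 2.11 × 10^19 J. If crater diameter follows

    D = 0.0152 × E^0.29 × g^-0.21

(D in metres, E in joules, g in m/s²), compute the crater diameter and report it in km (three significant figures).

E^0.29 = (2.11 × 10^19)^0.29 = 4.018 × 10^5
g^-0.21 = 1.43^-0.21 = 0.9276
D = 0.0152 × 4.018 × 10^5 × 0.9276 = 5665 m
   = 5.665 km

D ≈ 5.67 km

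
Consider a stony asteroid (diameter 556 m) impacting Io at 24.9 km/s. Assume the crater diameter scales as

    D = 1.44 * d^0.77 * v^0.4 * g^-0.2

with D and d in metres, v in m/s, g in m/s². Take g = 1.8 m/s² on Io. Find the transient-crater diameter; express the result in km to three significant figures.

D ≈ 9.54 km

In SI units: v = 24900 m/s.
d^0.77 = 556^0.77 = 129.9
v^0.4 = 24900^0.4 = 57.34
g^-0.2 = 1.8^-0.2 = 0.8891
D = 1.44 × 129.9 × 57.34 × 0.8891 = 9536 m
   = 9.536 km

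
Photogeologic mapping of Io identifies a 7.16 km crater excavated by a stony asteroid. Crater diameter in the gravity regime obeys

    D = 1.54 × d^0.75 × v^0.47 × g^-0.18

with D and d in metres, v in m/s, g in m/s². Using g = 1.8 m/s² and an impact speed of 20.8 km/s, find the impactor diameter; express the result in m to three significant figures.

d ≈ 176 m

Rearranging for d: d = [D / (1.54 · 20800^0.47 · 1.8^-0.18)]^(1/0.75).
D = 7160 m.
20800^0.47 = 107.0
1.8^-0.18 = 0.8996
Denominator = 1.54 × 107.0 × 0.8996 = 148.2
D / 148.2 = 7160 / 148.2 = 48.31
d = 48.31^(1/0.75) = 48.31^1.3333 = 175.9 m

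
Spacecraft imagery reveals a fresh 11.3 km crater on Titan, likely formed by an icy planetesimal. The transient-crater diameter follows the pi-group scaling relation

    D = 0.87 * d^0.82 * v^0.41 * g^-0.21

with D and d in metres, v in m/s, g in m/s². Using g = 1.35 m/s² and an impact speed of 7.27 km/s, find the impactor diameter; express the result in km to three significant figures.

d ≈ 1.32 km

Rearranging for d: d = [D / (0.87 · 7270^0.41 · 1.35^-0.21)]^(1/0.82).
D = 11300 m.
7270^0.41 = 38.30
1.35^-0.21 = 0.9389
Denominator = 0.87 × 38.30 × 0.9389 = 31.29
D / 31.29 = 11300 / 31.29 = 361.1
d = 361.1^(1/0.82) = 361.1^1.2195 = 1315 m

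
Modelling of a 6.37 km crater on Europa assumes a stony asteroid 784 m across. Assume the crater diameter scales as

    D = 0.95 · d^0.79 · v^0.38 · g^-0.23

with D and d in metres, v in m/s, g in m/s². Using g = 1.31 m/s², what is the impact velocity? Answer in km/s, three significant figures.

v ≈ 13.3 km/s

Rearranging for v: v = [D / (0.95 · 784^0.79 · 1.31^-0.23)]^(1/0.38).
D = 6370 m.
784^0.79 = 193.4
1.31^-0.23 = 0.9398
Denominator = 0.95 × 193.4 × 0.9398 = 172.7
D / 172.7 = 6370 / 172.7 = 36.88
v = 36.88^(1/0.38) = 36.88^2.6316 = 13279 m/s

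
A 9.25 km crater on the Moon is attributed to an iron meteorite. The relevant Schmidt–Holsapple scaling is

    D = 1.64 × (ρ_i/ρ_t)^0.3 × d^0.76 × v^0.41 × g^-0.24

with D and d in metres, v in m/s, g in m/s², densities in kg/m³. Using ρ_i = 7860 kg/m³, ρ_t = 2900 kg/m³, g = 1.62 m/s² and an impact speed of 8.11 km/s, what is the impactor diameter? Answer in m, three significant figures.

Rearranging for d: d = [D / (1.64 · (7860/2900)^0.3 · 8110^0.41 · 1.62^-0.24)]^(1/0.76).
D = 9250 m.
(7860/2900)^0.3 = 1.349
8110^0.41 = 40.06
1.62^-0.24 = 0.8907
Denominator = 1.64 × 1.349 × 40.06 × 0.8907 = 78.94
D / 78.94 = 9250 / 78.94 = 117.2
d = 117.2^(1/0.76) = 117.2^1.3158 = 527.6 m

d ≈ 528 m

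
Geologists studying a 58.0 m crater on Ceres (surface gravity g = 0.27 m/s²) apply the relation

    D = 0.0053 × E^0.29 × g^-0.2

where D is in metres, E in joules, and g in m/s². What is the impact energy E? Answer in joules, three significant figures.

Rearranging: E = [D / (0.0053 · g^-0.2)]^(1/0.29).
g^-0.2 = 0.27^-0.2 = 1.299
D / (0.0053 × 1.299) = 58 / (6.885 × 10^-3) = 8.424 × 10^3
E = (8.424 × 10^3)^3.4483 = 3.438 × 10^13 J

E ≈ 3.44 × 10^13 J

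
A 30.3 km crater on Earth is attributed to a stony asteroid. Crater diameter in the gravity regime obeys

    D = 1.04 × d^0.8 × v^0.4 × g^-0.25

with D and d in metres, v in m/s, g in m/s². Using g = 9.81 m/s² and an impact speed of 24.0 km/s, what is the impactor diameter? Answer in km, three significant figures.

d ≈ 5.02 km

Rearranging for d: d = [D / (1.04 · 24000^0.4 · 9.81^-0.25)]^(1/0.8).
D = 30300 m.
24000^0.4 = 56.50
9.81^-0.25 = 0.5650
Denominator = 1.04 × 56.50 × 0.5650 = 33.20
D / 33.20 = 30300 / 33.20 = 912.7
d = 912.7^(1/0.8) = 912.7^1.25 = 5017 m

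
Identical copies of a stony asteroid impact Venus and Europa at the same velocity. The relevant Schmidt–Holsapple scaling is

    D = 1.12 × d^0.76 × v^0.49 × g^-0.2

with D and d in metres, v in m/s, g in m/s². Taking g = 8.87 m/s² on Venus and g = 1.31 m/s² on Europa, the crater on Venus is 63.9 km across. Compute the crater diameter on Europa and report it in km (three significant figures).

All impactor-dependent factors cancel in the ratio, leaving D_Europa/D_Venus = (g_Europa/g_Venus)^-0.2.
(1.31/8.87)^-0.2 = 0.1477^-0.2 = 1.466
D_Europa = 1.466 × 63.9 km = 93.7 km

D ≈ 93.7 km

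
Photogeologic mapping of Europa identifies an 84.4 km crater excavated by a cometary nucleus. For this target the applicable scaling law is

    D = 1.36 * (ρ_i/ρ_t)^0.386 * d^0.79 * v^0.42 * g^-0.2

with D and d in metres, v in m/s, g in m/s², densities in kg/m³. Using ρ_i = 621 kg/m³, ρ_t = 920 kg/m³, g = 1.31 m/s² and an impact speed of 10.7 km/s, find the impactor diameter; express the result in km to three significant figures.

Rearranging for d: d = [D / (1.36 · (621/920)^0.386 · 10700^0.42 · 1.31^-0.2)]^(1/0.79).
D = 84400 m.
(621/920)^0.386 = 0.8592
10700^0.42 = 49.24
1.31^-0.2 = 0.9474
Denominator = 1.36 × 0.8592 × 49.24 × 0.9474 = 54.51
D / 54.51 = 84400 / 54.51 = 1548
d = 1548^(1/0.79) = 1548^1.2658 = 10905 m

d ≈ 10.9 km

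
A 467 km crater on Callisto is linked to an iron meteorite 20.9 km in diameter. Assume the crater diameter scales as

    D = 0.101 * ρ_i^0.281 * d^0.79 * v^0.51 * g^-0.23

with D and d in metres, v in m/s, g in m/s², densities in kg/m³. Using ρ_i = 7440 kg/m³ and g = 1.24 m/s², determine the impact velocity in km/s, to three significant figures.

v ≈ 19.3 km/s

Rearranging for v: v = [D / (0.101 · 7440^0.281 · 20900^0.79 · 1.24^-0.23)]^(1/0.51).
D = 467000 m.
7440^0.281 = 12.24
20900^0.79 = 2588
1.24^-0.23 = 0.9517
Denominator = 0.101 × 12.24 × 2588 × 0.9517 = 3045
D / 3045 = 467000 / 3045 = 153.4
v = 153.4^(1/0.51) = 153.4^1.9608 = 19318 m/s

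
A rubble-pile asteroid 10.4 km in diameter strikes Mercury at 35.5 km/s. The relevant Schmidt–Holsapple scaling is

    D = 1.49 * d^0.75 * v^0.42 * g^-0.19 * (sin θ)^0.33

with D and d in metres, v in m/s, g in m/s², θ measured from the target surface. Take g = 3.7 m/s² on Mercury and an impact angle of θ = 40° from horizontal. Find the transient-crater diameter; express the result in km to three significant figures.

D ≈ 84.3 km

In SI units: d = 10400 m, v = 35500 m/s.
d^0.75 = 10400^0.75 = 1030
v^0.42 = 35500^0.42 = 81.49
g^-0.19 = 3.7^-0.19 = 0.7799
(sin 40°)^0.33 = 0.6428^0.33 = 0.8643
D = 1.49 × 1030 × 81.49 × 0.7799 × 0.8643 = 84301 m
   = 84.30 km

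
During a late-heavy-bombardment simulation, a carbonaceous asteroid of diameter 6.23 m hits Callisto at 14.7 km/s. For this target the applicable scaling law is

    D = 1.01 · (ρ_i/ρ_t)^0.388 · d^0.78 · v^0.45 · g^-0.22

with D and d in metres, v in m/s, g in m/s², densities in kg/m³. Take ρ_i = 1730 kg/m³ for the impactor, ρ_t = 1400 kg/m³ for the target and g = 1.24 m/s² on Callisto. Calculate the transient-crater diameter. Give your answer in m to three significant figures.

In SI units: v = 14700 m/s.
(ρ_i/ρ_t)^0.388 = (1730/1400)^0.388 = 1.086
d^0.78 = 6.23^0.78 = 4.166
v^0.45 = 14700^0.45 = 75.04
g^-0.22 = 1.24^-0.22 = 0.9538
D = 1.01 × 1.086 × 4.166 × 75.04 × 0.9538 = 327.1 m

D ≈ 327 m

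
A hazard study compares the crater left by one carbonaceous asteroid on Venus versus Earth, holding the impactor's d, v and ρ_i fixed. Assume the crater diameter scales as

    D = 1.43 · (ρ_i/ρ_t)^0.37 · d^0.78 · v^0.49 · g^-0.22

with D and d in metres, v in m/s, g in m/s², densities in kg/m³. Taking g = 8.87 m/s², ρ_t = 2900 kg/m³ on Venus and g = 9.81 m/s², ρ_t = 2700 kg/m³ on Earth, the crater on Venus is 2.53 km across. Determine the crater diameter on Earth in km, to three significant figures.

D ≈ 2.54 km

The impactor-only factors (d, v, ρ_i) cancel in the ratio, leaving D_Earth/D_Venus = (g_Earth/g_Venus)^-0.22 · (ρ_t,Venus/ρ_t,Earth)^0.37.
(9.81/8.87)^-0.22 = 1.106^-0.22 = 0.9781
(2900/2700)^0.37 = 1.074^0.37 = 1.027
Ratio = 0.9781 × 1.027 = 1.005
D_Earth = 1.005 × 2.53 km = 2.54 km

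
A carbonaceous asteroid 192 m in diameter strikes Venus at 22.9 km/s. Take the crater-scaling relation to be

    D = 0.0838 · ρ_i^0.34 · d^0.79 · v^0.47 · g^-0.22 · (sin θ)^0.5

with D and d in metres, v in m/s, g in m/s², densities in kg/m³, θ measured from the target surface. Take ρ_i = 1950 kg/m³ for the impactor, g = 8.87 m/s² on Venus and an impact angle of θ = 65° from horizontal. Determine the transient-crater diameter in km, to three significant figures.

D ≈ 4.62 km

In SI units: v = 22900 m/s.
ρ_i^0.34 = 1950^0.34 = 13.14
d^0.79 = 192^0.79 = 63.65
v^0.47 = 22900^0.47 = 112.0
g^-0.22 = 8.87^-0.22 = 0.6187
(sin 65°)^0.5 = 0.9063^0.5 = 0.9520
D = 0.0838 × 13.14 × 63.65 × 112.0 × 0.6187 × 0.9520 = 4624 m
   = 4.624 km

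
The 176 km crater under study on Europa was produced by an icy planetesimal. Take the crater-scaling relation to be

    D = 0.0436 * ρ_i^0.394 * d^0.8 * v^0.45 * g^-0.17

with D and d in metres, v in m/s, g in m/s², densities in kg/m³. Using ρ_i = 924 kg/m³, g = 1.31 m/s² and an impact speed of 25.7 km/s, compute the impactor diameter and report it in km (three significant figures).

d ≈ 21.9 km

Rearranging for d: d = [D / (0.0436 · 924^0.394 · 25700^0.45 · 1.31^-0.17)]^(1/0.8).
D = 176000 m.
924^0.394 = 14.74
25700^0.45 = 96.49
1.31^-0.17 = 0.9551
Denominator = 0.0436 × 14.74 × 96.49 × 0.9551 = 59.23
D / 59.23 = 176000 / 59.23 = 2971
d = 2971^(1/0.8) = 2971^1.25 = 21935 m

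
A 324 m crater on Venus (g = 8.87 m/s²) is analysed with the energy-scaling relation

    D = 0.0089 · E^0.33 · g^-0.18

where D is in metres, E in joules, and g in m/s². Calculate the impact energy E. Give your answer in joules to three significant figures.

Rearranging: E = [D / (0.0089 · g^-0.18)]^(1/0.33).
g^-0.18 = 8.87^-0.18 = 0.6751
D / (0.0089 × 0.6751) = 324 / (6.008 × 10^-3) = 5.393 × 10^4
E = (5.393 × 10^4)^3.0303 = 2.182 × 10^14 J

E ≈ 2.18 × 10^14 J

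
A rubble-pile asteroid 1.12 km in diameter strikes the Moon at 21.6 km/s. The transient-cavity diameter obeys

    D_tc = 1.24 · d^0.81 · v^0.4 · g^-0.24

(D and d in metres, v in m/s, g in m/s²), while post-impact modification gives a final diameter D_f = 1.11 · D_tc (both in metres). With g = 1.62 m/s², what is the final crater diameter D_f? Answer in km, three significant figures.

In SI: d = 1120 m, v = 21600 m/s.
d^0.81 = 1120^0.81 = 295.0
v^0.4 = 21600^0.4 = 54.17
g^-0.24 = 1.62^-0.24 = 0.8907
D_tc = 1.24 × 295.0 × 54.17 × 0.8907 = 17650 m
D_f = 1.11 × 17650 = 19592 m
     = 19.59 km

D_f ≈ 19.6 km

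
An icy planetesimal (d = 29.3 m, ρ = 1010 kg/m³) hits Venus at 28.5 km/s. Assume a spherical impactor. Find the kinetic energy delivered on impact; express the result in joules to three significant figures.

E ≈ 5.40 × 10^15 J

v = 28500 m/s.
Mass m = (π/6) ρ d³ = (π/6) × 1010 × (29.3)³ = 1.330 × 10^7 kg
E = ½ m v² = 0.5 × 1.330 × 10^7 × (28500)² = 5.401 × 10^15 J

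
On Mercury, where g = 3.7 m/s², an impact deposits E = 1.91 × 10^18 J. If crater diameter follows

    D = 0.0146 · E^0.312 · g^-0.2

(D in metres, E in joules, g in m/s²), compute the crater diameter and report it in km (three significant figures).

D ≈ 5.68 km

E^0.312 = (1.91 × 10^18)^0.312 = 5.055 × 10^5
g^-0.2 = 3.7^-0.2 = 0.7698
D = 0.0146 × 5.055 × 10^5 × 0.7698 = 5681 m
   = 5.681 km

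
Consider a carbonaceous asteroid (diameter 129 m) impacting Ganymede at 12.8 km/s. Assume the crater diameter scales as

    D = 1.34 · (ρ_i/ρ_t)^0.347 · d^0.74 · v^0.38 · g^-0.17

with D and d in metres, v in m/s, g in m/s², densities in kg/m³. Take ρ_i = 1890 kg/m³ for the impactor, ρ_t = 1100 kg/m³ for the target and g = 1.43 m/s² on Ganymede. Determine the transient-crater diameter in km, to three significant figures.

In SI units: v = 12800 m/s.
(ρ_i/ρ_t)^0.347 = (1890/1100)^0.347 = 1.207
d^0.74 = 129^0.74 = 36.46
v^0.38 = 12800^0.38 = 36.37
g^-0.17 = 1.43^-0.17 = 0.9410
D = 1.34 × 1.207 × 36.46 × 36.37 × 0.9410 = 2018 m
   = 2.018 km

D ≈ 2.02 km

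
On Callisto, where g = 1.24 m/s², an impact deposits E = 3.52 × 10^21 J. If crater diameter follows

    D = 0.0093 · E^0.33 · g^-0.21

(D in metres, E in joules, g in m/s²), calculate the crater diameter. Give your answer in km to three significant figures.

E^0.33 = (3.52 × 10^21)^0.33 = 1.289 × 10^7
g^-0.21 = 1.24^-0.21 = 0.9558
D = 0.0093 × 1.289 × 10^7 × 0.9558 = 1.146 × 10^5 m
   = 114.6 km

D ≈ 115 km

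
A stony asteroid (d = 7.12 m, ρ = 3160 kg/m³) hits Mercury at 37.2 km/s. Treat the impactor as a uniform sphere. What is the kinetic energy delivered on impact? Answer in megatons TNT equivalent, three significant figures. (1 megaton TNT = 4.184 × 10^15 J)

v = 37200 m/s.
Mass m = (π/6) ρ d³ = (π/6) × 3160 × (7.12)³ = 5.972 × 10^5 kg
E = ½ m v² = 0.5 × 5.972 × 10^5 × (37200)² = 4.132 × 10^14 J
   = 4.132 × 10^14 / 4.184×10^15 = 0.09876 Mt

E ≈ 0.0988 Mt TNT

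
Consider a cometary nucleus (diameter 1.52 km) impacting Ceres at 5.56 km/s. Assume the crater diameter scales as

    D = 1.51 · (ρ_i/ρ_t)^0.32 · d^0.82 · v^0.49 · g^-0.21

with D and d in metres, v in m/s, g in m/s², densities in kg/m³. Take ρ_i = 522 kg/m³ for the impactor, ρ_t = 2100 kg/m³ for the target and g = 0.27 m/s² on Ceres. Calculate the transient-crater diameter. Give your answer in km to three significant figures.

D ≈ 35.4 km

In SI units: d = 1520 m, v = 5560 m/s.
(ρ_i/ρ_t)^0.32 = (522/2100)^0.32 = 0.6405
d^0.82 = 1520^0.82 = 406.5
v^0.49 = 5560^0.49 = 68.40
g^-0.21 = 0.27^-0.21 = 1.316
D = 1.51 × 0.6405 × 406.5 × 68.40 × 1.316 = 35389 m
   = 35.39 km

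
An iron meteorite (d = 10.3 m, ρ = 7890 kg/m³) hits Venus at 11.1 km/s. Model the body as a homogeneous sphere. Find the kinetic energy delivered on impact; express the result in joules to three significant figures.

E ≈ 2.78 × 10^14 J

v = 11100 m/s.
Mass m = (π/6) ρ d³ = (π/6) × 7890 × (10.3)³ = 4.514 × 10^6 kg
E = ½ m v² = 0.5 × 4.514 × 10^6 × (11100)² = 2.781 × 10^14 J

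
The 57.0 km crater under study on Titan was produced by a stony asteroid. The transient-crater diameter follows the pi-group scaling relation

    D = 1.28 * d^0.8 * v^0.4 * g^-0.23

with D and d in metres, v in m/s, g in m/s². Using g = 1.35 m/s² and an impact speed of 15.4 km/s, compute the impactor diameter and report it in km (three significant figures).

d ≈ 5.68 km

Rearranging for d: d = [D / (1.28 · 15400^0.4 · 1.35^-0.23)]^(1/0.8).
D = 57000 m.
15400^0.4 = 47.32
1.35^-0.23 = 0.9333
Denominator = 1.28 × 47.32 × 0.9333 = 56.53
D / 56.53 = 57000 / 56.53 = 1008
d = 1008^(1/0.8) = 1008^1.25 = 5680 m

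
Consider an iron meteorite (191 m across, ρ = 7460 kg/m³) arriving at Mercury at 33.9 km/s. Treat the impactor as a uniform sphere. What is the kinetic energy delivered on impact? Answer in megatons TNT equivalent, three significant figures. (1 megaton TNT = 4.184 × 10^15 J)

E ≈ 3740 Mt TNT

v = 33900 m/s.
Mass m = (π/6) ρ d³ = (π/6) × 7460 × (191)³ = 2.722 × 10^10 kg
E = ½ m v² = 0.5 × 2.722 × 10^10 × (33900)² = 1.564 × 10^19 J
   = 1.564 × 10^19 / 4.184×10^15 = 3738 Mt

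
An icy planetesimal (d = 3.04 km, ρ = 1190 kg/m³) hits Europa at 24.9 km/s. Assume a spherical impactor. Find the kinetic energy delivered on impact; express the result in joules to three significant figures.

E ≈ 5.43 × 10^21 J

d = 3040 m; v = 24900 m/s.
Mass m = (π/6) ρ d³ = (π/6) × 1190 × (3040)³ = 1.751 × 10^13 kg
E = ½ m v² = 0.5 × 1.751 × 10^13 × (24900)² = 5.428 × 10^21 J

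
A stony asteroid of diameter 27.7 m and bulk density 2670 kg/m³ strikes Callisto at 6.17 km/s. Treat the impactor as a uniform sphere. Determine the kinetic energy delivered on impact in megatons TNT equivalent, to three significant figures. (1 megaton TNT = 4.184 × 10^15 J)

v = 6170 m/s.
Mass m = (π/6) ρ d³ = (π/6) × 2670 × (27.7)³ = 2.971 × 10^7 kg
E = ½ m v² = 0.5 × 2.971 × 10^7 × (6170)² = 5.655 × 10^14 J
   = 5.655 × 10^14 / 4.184×10^15 = 0.1352 Mt

E ≈ 0.135 Mt TNT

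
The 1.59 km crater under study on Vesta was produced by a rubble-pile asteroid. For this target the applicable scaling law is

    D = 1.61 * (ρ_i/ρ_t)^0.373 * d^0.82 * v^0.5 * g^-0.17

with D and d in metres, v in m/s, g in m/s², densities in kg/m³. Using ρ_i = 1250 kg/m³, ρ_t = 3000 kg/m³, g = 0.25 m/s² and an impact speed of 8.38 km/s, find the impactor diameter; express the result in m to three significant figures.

Rearranging for d: d = [D / (1.61 · (1250/3000)^0.373 · 8380^0.5 · 0.25^-0.17)]^(1/0.82).
D = 1590 m.
(1250/3000)^0.373 = 0.7214
8380^0.5 = 91.54
0.25^-0.17 = 1.266
Denominator = 1.61 × 0.7214 × 91.54 × 1.266 = 134.6
D / 134.6 = 1590 / 134.6 = 11.81
d = 11.81^(1/0.82) = 11.81^1.2195 = 20.31 m

d ≈ 20.3 m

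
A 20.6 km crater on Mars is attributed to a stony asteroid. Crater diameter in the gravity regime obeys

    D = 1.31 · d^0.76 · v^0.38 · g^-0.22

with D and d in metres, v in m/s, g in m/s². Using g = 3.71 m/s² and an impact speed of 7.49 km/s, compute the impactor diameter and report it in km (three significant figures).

Rearranging for d: d = [D / (1.31 · 7490^0.38 · 3.71^-0.22)]^(1/0.76).
D = 20600 m.
7490^0.38 = 29.67
3.71^-0.22 = 0.7494
Denominator = 1.31 × 29.67 × 0.7494 = 29.13
D / 29.13 = 20600 / 29.13 = 707.2
d = 707.2^(1/0.76) = 707.2^1.3158 = 5616 m

d ≈ 5.62 km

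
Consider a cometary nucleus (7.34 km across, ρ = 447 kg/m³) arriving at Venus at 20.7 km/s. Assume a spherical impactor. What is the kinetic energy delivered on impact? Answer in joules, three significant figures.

E ≈ 1.98 × 10^22 J

d = 7340 m; v = 20700 m/s.
Mass m = (π/6) ρ d³ = (π/6) × 447 × (7340)³ = 9.255 × 10^13 kg
E = ½ m v² = 0.5 × 9.255 × 10^13 × (20700)² = 1.983 × 10^22 J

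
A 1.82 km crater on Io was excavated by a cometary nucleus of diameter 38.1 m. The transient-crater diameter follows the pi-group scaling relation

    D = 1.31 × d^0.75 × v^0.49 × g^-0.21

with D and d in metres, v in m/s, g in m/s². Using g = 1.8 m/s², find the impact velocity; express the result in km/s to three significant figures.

v ≈ 12.7 km/s

Rearranging for v: v = [D / (1.31 · 38.1^0.75 · 1.8^-0.21)]^(1/0.49).
D = 1820 m.
38.1^0.75 = 15.34
1.8^-0.21 = 0.8839
Denominator = 1.31 × 15.34 × 0.8839 = 17.76
D / 17.76 = 1820 / 17.76 = 102.5
v = 102.5^(1/0.49) = 102.5^2.0408 = 12691 m/s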